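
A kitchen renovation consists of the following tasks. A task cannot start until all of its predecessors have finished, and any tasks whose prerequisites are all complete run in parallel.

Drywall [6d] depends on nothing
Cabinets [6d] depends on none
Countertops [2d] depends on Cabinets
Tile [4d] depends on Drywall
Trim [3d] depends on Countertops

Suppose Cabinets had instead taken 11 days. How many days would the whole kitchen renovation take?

Critical path before the change: Cabinets→Countertops→Trim = 6+2+3 = 11 giving 11 days.
Since Cabinets is critical, the +5 change carries straight to that chain (now 16 days).
The critical path is still Cabinets→Countertops→Trim; finish is now 16 days.

16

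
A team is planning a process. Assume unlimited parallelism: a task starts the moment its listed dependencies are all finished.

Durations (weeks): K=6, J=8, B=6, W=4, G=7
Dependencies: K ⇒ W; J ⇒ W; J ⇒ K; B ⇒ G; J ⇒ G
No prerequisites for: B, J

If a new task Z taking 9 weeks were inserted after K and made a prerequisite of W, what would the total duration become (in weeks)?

27

Originally the process takes 18 weeks.
With Z inserted, W now waits for max(J, K, Z).
New critical path: J→K→Z→W = 8+6+9+4 = 27 ⇒ 27 weeks.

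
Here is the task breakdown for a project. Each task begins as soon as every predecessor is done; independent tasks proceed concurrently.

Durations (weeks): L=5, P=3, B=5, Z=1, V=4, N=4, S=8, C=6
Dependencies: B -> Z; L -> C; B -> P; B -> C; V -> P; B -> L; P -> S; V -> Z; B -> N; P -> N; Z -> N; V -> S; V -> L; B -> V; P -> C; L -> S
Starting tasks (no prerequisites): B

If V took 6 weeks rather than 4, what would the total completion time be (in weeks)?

Critical path before the change: B→V→L→S = 5+4+5+8 = 22 giving 22 weeks.
V is on the critical path; changing it to 6 makes that path 24 weeks.
The critical path is still B→V→L→S; finish is now 24 weeks.

24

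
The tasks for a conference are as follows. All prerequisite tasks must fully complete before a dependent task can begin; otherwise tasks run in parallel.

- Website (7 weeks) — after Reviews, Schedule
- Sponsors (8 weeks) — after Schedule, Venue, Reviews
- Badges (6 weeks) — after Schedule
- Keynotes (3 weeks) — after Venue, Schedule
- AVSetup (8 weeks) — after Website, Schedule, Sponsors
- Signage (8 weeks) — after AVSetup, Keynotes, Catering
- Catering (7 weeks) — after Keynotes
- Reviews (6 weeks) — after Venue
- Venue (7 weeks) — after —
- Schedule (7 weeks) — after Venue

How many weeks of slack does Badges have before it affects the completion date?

18

Critical path: Venue→Schedule→Sponsors→AVSetup→Signage = 7+7+8+8+8 = 38, so the finish is 38 weeks.
Badges finishes as early as 20 and must finish by 38.
Slack of Badges = 32 − 14 = 18 weeks.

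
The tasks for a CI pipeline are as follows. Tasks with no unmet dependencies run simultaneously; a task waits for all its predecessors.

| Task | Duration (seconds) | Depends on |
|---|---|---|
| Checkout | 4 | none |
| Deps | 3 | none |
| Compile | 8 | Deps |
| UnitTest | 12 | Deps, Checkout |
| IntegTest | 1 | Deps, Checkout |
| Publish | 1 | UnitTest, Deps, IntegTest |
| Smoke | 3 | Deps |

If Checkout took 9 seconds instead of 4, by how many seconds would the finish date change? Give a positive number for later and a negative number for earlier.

5

As given, the longest chain is Checkout→UnitTest→Publish = 4+12+1 = 17, so the finish is 17 seconds.
Checkout is on the critical path; changing it to 9 makes that path 22 seconds.
No other chain overtakes it, so the finish is 22 seconds.
Change in finish: 22 − 17 = +5 seconds.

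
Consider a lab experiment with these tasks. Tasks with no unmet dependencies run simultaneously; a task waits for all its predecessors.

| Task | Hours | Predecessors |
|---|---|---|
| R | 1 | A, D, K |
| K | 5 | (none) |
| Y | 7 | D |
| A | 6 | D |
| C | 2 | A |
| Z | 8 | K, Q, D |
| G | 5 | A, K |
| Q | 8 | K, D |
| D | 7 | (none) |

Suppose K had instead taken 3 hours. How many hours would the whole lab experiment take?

The binding path is D→Q→Z = 7+8+8 = 23; finish at 23 hours.
K has 2 hours of float (longest path through it is 21).
That remains the longest chain; total 23 hours.

23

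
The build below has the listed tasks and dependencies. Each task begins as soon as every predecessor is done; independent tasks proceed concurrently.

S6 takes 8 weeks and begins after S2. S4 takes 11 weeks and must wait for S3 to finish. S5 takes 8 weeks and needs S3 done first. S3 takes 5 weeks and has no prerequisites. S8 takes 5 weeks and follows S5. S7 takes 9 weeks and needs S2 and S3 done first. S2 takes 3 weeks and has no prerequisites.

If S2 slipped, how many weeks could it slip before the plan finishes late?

6

S3→S5→S8 = 5+8+5 = 18 sets the makespan at 18 weeks.
The longest chain containing S2 totals 12 weeks.
Float = 18 − 12 = 6.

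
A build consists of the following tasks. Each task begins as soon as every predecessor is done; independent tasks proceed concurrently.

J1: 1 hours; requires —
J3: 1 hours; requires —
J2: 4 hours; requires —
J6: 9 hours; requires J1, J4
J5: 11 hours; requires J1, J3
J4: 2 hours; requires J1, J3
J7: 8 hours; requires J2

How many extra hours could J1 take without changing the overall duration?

0

Critical path: J1→J4→J6 = 1+2+9 = 12, so the finish is 12 hours.
Longest path through J1: 12 hours (earliest finish 1, latest finish 1).
Slack of J1 = 0 − 0 = 0 hours.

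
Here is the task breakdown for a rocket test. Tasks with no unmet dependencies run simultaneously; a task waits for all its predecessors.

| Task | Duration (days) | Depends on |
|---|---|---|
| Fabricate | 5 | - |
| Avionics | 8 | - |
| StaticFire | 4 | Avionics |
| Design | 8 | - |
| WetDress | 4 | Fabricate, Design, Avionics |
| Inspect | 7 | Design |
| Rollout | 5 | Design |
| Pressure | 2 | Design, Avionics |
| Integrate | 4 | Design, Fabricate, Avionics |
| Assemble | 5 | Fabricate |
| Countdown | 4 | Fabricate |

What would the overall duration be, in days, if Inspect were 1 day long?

Actual critical path: Design→Inspect = 8+7 = 15 ⇒ 15 days.
Inspect lies on that path, so at 1 day the path becomes 9 days.
The binding chain switches to Design→Rollout = 8+5 = 13; finish 13 days.

13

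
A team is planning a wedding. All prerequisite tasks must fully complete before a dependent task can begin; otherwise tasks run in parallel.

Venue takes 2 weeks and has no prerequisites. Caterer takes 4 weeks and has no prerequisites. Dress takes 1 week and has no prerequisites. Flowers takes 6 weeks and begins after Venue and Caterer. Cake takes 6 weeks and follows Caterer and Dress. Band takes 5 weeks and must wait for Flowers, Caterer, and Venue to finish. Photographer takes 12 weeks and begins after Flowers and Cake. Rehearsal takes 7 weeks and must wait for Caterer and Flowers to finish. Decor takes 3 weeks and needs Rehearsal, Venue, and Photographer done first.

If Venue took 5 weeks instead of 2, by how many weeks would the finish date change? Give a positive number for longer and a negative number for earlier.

As given, the longest chain is Caterer→Flowers→Photographer→Decor = 4+6+12+3 = 25, so the finish is 25 weeks.
Venue has 2 weeks of float (longest path through it is 23).
New critical path: Venue→Flowers→Photographer→Decor = 5+6+12+3 = 26 ⇒ 26 weeks.
Change in finish: 26 − 25 = +1 weeks.

1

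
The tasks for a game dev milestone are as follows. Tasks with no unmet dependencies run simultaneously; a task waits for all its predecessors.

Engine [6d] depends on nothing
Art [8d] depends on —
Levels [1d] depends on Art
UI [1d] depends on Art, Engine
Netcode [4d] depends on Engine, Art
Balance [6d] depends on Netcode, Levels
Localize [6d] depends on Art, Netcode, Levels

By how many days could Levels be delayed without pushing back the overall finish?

3

Critical path: Art→Netcode→Balance = 8+4+6 = 18, so the finish is 18 days.
Levels finishes as early as 9 and must finish by 12.
Float = 18 − 15 = 3.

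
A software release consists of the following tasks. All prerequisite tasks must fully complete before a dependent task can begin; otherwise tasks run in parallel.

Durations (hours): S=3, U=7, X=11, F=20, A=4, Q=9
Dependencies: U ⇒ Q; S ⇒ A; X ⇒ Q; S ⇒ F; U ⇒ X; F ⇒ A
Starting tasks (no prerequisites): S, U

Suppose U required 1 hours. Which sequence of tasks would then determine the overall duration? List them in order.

S, F, A

Actual critical path: U→X→Q = 7+11+9 = 27 ⇒ 27 hours.
Since U is critical, the -6 change carries straight to that chain (now 21 hours).
New critical path: S→F→A = 3+20+4 = 27 ⇒ 27 hours.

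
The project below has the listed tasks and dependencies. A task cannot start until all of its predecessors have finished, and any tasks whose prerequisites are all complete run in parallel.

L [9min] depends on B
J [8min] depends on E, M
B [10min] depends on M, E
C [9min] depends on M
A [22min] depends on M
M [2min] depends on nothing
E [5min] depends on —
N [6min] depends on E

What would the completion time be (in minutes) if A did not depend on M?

24

Before: longest chain E→B→L = 5+10+9 = 24, finish 24.
Without M→A, A's earliest start moves from 2 to 0.
New critical path: E→B→L = 5+10+9 = 24 ⇒ 24 minutes.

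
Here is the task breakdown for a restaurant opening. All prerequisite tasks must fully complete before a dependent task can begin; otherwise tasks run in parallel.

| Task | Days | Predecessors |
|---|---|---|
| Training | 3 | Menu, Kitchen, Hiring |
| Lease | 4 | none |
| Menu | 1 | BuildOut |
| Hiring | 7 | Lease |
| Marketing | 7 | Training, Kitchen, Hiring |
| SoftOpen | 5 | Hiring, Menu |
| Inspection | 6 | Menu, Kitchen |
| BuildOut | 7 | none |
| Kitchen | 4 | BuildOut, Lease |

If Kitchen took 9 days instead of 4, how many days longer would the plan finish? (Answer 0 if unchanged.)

5

Critical path before the change: BuildOut→Kitchen→Training→Marketing = 7+4+3+7 = 21 giving 21 days.
Since Kitchen is critical, the +5 change carries straight to that chain (now 26 days).
The critical path is still BuildOut→Kitchen→Training→Marketing; finish is now 26 days.
Change in finish: 26 − 21 = +5 days.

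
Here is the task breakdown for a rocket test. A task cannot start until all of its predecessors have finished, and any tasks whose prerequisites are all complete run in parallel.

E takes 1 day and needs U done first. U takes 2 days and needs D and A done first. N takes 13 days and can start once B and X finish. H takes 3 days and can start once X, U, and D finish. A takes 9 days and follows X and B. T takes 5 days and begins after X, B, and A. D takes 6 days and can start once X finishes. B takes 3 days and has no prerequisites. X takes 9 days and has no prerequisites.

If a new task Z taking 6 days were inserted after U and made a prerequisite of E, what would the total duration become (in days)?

27

Originally the rocket test takes 23 days.
With Z inserted, E now waits for max(U, Z).
New critical path: X→A→U→Z→E = 9+9+2+6+1 = 27 ⇒ 27 days.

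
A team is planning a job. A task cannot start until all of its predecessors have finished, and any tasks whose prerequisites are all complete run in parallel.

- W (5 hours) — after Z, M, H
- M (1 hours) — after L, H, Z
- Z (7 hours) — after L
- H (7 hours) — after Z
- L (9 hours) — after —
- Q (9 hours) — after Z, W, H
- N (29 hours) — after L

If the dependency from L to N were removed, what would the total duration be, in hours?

Before: longest chain L→Z→H→M→W→Q = 9+7+7+1+5+9 = 38, finish 38.
Without L→N, N's earliest start moves from 9 to 0.
After: L→Z→H→M→W→Q = 9+7+7+1+5+9 = 38 → 38 hours.

38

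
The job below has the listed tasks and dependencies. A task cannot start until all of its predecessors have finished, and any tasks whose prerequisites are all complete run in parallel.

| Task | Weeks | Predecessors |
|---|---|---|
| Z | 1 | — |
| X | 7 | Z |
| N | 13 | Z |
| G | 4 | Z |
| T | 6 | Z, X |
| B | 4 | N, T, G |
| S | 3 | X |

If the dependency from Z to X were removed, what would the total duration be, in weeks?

18

With the dependency in place, Z→X→T→B = 1+7+6+4 = 18 sets the finish at 18 weeks.
Without Z→X, X's earliest start moves from 1 to 0.
After: Z→N→B = 1+13+4 = 18 → 18 weeks.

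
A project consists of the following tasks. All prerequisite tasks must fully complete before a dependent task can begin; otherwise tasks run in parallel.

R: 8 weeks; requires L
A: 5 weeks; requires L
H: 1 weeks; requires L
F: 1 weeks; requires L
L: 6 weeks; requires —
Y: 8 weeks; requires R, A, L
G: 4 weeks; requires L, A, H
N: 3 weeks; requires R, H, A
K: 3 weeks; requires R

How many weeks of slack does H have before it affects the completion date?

Critical path: L→R→Y = 6+8+8 = 22, so the finish is 22 weeks.
Longest path through H: 11 weeks (earliest finish 7, latest finish 18).
So H can slip 18 − 7 = 11 weeks.

11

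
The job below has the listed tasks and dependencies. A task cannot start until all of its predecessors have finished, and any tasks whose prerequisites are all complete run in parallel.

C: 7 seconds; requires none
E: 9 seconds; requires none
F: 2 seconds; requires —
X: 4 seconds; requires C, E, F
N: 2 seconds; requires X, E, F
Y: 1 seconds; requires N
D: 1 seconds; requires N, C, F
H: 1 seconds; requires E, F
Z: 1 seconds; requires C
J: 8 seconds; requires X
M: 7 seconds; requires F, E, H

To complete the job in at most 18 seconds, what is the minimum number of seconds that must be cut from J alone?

Current finish: 21 seconds; target: 18.
J is on every critical path, so each second cut from J cuts the finish by one (this holds down to a finish of 17).
Need 21 − 18 = 3 seconds off J → J becomes 5 seconds, finish becomes 18.

3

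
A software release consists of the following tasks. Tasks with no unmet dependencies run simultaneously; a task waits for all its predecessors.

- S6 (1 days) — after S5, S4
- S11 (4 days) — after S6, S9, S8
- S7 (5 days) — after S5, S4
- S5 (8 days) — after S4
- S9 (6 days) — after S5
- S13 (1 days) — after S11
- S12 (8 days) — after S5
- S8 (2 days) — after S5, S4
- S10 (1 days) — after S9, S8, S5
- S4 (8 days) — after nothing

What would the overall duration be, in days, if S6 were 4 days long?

27

As given, the longest chain is S4→S5→S9→S11→S13 = 8+8+6+4+1 = 27, so the finish is 27 days.
The longest path through S6 is only 22 days, so S6 has float 5.
The critical path is still S4→S5→S9→S11→S13; finish is now 27 days.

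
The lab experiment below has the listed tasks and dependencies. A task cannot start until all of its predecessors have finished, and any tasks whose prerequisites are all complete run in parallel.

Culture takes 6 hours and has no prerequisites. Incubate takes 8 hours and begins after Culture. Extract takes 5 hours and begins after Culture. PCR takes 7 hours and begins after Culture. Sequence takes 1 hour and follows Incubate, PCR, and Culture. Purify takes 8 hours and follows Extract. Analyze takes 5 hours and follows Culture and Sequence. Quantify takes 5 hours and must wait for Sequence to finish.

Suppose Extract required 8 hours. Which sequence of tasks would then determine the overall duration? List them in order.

Critical path before the change: Culture→Incubate→Sequence→Analyze = 6+8+1+5 = 20 giving 20 hours.
The longest path through Extract is only 19 hours, so Extract has float 1.
Now Culture→Extract→Purify = 6+8+8 = 22 is longest, so the finish becomes 22 hours.

Culture, Extract, Purify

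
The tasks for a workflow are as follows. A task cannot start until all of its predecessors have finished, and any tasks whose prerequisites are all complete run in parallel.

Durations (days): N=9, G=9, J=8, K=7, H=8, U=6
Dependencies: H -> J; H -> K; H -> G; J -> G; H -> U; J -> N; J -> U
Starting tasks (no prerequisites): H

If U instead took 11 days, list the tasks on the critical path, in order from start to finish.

H, J, U

The binding path is H→J→G = 8+8+9 = 25; finish at 25 days.
U is off the critical path — its longest chain is 22 days, giving 3 of slack.
Now H→J→U = 8+8+11 = 27 is longest, so the finish becomes 27 days.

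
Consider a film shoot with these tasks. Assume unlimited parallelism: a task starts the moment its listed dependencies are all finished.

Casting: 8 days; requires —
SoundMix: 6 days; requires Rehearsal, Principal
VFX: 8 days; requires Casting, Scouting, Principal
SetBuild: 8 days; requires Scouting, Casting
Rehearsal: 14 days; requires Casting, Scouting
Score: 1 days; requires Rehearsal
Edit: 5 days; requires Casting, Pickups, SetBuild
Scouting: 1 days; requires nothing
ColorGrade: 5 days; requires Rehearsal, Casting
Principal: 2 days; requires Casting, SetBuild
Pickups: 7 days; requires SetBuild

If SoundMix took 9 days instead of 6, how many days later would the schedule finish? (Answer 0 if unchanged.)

Actual critical path: Casting→Rehearsal→SoundMix = 8+14+6 = 28 ⇒ 28 days.
SoundMix lies on that path, so at 9 days the path becomes 31 days.
No other chain overtakes it, so the finish is 31 days.
Change in finish: 31 − 28 = +3 days.

3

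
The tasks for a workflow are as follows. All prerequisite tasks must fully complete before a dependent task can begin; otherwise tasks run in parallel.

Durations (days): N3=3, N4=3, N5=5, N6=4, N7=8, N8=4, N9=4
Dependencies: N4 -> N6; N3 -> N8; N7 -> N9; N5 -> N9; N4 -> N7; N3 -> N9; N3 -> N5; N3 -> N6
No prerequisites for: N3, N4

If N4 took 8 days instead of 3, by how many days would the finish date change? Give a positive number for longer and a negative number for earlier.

Critical path before the change: N4→N7→N9 = 3+8+4 = 15 giving 15 days.
N4 lies on that path, so at 8 days the path becomes 20 days.
The critical path is still N4→N7→N9; finish is now 20 days.
Change in finish: 20 − 15 = +5 days.

5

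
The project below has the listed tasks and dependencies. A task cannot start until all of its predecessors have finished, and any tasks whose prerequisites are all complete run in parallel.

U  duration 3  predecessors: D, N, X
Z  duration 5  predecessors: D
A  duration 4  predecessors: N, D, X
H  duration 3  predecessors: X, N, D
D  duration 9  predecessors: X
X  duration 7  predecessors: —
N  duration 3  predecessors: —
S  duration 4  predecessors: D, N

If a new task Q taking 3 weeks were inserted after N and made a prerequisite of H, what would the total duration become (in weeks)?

21

Originally the project takes 21 weeks.
With Q inserted, H now waits for max(X, N, D, Q).
New critical path: X→D→Z = 7+9+5 = 21 ⇒ 21 weeks.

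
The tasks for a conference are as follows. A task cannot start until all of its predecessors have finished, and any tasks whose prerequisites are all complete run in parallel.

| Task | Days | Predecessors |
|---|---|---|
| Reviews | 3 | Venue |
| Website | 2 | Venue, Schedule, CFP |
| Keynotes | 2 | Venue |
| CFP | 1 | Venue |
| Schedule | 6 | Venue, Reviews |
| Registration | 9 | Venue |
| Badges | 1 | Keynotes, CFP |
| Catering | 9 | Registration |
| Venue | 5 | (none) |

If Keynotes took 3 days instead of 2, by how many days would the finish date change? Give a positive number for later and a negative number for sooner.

0

As given, the longest chain is Venue→Registration→Catering = 5+9+9 = 23, so the finish is 23 days.
The longest path through Keynotes is only 8 days, so Keynotes has float 15.
The critical path is still Venue→Registration→Catering; finish is now 23 days.
Change in finish: 23 − 23 = +0 days.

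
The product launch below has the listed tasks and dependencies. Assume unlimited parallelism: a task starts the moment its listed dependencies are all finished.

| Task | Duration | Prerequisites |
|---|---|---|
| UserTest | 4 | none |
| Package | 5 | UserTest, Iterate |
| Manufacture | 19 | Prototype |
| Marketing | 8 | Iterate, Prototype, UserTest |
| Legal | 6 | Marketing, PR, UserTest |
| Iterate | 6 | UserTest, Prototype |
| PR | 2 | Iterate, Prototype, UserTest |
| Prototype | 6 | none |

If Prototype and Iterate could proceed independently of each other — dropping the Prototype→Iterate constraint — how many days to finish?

With the dependency in place, Prototype→Iterate→Marketing→Legal = 6+6+8+6 = 26 sets the finish at 26 days.
Without Prototype→Iterate, Iterate's earliest start moves from 6 to 4.
After: Prototype→Manufacture = 6+19 = 25 → 25 days.

25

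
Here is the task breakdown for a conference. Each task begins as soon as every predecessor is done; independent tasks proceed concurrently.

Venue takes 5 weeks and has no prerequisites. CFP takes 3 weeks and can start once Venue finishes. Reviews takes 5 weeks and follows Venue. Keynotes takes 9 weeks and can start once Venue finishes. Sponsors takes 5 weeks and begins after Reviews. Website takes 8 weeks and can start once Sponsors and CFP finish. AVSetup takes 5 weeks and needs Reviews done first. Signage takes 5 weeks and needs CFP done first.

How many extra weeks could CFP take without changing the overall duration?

7

Venue→Reviews→Sponsors→Website = 5+5+5+8 = 23 sets the makespan at 23 weeks.
Longest path through CFP: 16 weeks (earliest finish 8, latest finish 15).
So CFP can slip 15 − 8 = 7 weeks.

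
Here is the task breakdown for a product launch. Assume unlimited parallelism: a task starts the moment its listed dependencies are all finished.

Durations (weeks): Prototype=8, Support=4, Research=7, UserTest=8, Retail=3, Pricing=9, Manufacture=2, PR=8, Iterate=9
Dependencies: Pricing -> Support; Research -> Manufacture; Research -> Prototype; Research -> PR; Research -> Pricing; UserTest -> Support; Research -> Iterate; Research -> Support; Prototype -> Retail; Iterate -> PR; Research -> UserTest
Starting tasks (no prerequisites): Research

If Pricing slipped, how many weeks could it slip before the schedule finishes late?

Research→Iterate→PR = 7+9+8 = 24 sets the makespan at 24 weeks.
Longest path through Pricing: 20 weeks (earliest finish 16, latest finish 20).
Float = 24 − 20 = 4.

4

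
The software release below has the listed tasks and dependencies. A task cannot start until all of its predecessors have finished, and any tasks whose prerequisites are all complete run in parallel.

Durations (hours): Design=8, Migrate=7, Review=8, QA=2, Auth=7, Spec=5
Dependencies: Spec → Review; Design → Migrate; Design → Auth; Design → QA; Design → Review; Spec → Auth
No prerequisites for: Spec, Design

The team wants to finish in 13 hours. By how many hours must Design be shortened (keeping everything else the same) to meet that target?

Current finish: 16 hours; target: 13.
Design is on every critical path, so each hour cut from Design cuts the finish by one (this holds down to a finish of 13).
Need 16 − 13 = 3 hours off Design → Design becomes 5 hours, finish becomes 13.

3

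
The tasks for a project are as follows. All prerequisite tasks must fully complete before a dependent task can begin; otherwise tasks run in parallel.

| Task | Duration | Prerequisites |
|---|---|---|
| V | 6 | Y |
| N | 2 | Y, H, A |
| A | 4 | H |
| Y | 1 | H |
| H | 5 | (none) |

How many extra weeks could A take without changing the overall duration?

1

Critical path: H→Y→V = 5+1+6 = 12, so the finish is 12 weeks.
A finishes as early as 9 and must finish by 10.
Slack of A = 6 − 5 = 1 week.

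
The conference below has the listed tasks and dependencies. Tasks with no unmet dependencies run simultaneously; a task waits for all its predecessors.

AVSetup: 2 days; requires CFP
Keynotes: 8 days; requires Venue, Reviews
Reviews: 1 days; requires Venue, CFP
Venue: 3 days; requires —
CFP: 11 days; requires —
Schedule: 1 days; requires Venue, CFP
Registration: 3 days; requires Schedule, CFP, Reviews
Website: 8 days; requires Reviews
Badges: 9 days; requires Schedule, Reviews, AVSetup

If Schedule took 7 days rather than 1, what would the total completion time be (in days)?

27

Actual critical path: CFP→AVSetup→Badges = 11+2+9 = 22 ⇒ 22 days.
The longest path through Schedule is only 21 days, so Schedule has float 1.
The binding chain switches to CFP→Schedule→Badges = 11+7+9 = 27; finish 27 days.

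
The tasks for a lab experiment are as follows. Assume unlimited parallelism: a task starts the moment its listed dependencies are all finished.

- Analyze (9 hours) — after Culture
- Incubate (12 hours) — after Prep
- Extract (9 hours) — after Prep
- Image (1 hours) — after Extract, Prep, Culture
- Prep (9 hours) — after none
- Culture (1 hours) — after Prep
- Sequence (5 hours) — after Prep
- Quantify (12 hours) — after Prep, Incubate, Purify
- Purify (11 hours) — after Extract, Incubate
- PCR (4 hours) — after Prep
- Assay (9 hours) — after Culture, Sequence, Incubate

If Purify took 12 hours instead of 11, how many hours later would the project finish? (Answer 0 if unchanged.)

As given, the longest chain is Prep→Incubate→Purify→Quantify = 9+12+11+12 = 44, so the finish is 44 hours.
Since Purify is critical, the +1 change carries straight to that chain (now 45 hours).
No other chain overtakes it, so the finish is 45 hours.
Change in finish: 45 − 44 = +1 hours.

1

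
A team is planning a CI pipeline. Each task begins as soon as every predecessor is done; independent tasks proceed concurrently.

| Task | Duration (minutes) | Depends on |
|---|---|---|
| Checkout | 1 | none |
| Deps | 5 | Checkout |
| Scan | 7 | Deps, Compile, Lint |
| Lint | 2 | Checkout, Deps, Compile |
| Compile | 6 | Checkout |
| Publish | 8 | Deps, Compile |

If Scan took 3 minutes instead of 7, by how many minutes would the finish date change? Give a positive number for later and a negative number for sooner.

-1

Baseline: Checkout→Compile→Lint→Scan = 1+6+2+7 = 16 → 16 minutes.
Scan is on the critical path; changing it to 3 makes that path 12 minutes.
Now Checkout→Compile→Publish = 1+6+8 = 15 is longest, so the finish becomes 15 minutes.
Change in finish: 15 − 16 = -1 minutes.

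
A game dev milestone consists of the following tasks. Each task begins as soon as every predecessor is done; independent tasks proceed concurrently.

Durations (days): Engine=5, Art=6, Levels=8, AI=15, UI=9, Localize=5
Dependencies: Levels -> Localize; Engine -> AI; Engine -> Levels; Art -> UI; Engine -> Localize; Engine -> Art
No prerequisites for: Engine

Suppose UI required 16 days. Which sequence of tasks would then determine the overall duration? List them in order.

Engine, Art, UI

Actual critical path: Engine→Art→UI = 5+6+9 = 20 ⇒ 20 days.
Since UI is critical, the +7 change carries straight to that chain (now 27 days).
That remains the longest chain; total 27 days.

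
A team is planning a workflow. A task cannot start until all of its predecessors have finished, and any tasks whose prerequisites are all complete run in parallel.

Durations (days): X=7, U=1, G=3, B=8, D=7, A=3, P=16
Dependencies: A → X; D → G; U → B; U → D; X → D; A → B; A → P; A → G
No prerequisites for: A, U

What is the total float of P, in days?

1

The longest chain is A→X→D→G = 3+7+7+3 = 20; overall finish 20 days.
The longest chain containing P totals 19 days.
So P can slip 20 − 19 = 1 day.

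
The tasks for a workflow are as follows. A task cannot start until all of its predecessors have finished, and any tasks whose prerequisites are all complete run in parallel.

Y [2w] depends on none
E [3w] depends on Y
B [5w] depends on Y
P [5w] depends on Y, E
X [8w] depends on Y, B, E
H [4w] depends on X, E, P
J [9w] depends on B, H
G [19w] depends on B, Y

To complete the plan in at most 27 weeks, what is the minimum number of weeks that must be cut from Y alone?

Current finish: 28 weeks; target: 27.
Y is on every critical path, so each week cut from Y cuts the finish by one (this holds down to a finish of 27).
Need 28 − 27 = 1 week off Y → Y becomes 1 week, finish becomes 27.

1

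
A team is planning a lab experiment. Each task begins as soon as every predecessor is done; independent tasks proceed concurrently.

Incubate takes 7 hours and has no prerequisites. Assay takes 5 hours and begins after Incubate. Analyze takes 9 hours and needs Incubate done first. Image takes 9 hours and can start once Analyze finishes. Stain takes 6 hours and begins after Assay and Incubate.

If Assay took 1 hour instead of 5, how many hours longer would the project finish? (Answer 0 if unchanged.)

0

The binding path is Incubate→Analyze→Image = 7+9+9 = 25; finish at 25 hours.
The longest path through Assay is only 18 hours, so Assay has float 7.
That remains the longest chain; total 25 hours.
Change in finish: 25 − 25 = +0 hours.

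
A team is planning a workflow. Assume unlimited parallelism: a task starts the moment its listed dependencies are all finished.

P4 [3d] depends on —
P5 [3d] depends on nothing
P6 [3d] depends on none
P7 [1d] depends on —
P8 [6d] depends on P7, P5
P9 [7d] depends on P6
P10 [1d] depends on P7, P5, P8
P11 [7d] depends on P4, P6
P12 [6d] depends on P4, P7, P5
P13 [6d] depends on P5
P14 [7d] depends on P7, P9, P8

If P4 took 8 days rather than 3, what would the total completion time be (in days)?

17

Baseline: P6→P9→P14 = 3+7+7 = 17 → 17 days.
P4 is off the critical path — its longest chain is 10 days, giving 7 of slack.
That remains the longest chain; total 17 days.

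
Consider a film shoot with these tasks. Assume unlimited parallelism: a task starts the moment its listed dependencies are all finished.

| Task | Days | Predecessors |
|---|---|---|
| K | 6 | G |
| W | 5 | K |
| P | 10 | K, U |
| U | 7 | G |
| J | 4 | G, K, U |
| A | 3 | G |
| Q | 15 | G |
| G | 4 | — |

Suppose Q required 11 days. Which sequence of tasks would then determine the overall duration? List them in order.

The binding path is G→U→P = 4+7+10 = 21; finish at 21 days.
The longest path through Q is only 19 days, so Q has float 2.
No other chain overtakes it, so the finish is 21 days.

G, U, P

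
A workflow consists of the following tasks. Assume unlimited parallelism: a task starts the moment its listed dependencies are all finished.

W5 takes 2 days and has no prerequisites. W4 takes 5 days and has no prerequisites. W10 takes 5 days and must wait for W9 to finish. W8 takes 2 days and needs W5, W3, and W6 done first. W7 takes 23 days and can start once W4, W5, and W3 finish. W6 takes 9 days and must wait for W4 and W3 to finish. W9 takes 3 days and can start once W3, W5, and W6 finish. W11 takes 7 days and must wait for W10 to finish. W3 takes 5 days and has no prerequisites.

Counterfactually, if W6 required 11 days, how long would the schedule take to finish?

Critical path before the change: W3→W6→W9→W10→W11 = 5+9+3+5+7 = 29 giving 29 days.
W6 is on the critical path; changing it to 11 makes that path 31 days.
No other chain overtakes it, so the finish is 31 days.

31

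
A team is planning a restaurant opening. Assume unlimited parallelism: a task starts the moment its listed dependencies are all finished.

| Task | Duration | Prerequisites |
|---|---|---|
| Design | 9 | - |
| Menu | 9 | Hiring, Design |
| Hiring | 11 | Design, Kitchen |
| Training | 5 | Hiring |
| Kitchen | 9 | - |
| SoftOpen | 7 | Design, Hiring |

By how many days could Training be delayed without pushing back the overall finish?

Design→Hiring→Menu = 9+11+9 = 29 sets the makespan at 29 days.
Longest path through Training: 25 days (earliest finish 25, latest finish 29).
So Training can slip 29 − 25 = 4 days.

4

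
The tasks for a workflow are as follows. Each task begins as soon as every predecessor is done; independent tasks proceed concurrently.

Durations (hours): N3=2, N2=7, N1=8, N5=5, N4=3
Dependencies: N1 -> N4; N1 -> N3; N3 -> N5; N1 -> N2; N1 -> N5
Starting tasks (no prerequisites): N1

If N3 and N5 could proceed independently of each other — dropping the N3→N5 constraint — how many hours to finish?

15

Original critical path: N1→N2 = 8+7 = 15 ⇒ 15 hours.
Without N3→N5, N5's earliest start moves from 10 to 8.
New critical path: N1→N2 = 8+7 = 15 ⇒ 15 hours.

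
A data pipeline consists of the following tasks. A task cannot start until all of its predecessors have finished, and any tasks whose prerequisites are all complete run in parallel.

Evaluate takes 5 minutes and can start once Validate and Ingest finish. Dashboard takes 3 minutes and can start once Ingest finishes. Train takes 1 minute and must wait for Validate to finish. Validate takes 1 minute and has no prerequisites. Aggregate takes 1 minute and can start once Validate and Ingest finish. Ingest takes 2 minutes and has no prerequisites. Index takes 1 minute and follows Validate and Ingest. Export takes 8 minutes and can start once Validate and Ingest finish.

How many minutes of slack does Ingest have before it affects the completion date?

The longest chain is Ingest→Export = 2+8 = 10; overall finish 10 minutes.
Ingest finishes as early as 2 and must finish by 2.
Slack of Ingest = 0 − 0 = 0 minutes.

0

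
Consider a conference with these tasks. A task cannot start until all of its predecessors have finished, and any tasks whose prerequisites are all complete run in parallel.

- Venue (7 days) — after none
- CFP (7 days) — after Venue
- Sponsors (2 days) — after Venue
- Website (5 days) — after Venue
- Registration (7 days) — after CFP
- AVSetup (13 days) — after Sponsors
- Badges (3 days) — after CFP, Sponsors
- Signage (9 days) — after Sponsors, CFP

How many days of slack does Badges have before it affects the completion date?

6

The longest chain is Venue→CFP→Signage = 7+7+9 = 23; overall finish 23 days.
The longest chain containing Badges totals 17 days.
Float = 23 − 17 = 6.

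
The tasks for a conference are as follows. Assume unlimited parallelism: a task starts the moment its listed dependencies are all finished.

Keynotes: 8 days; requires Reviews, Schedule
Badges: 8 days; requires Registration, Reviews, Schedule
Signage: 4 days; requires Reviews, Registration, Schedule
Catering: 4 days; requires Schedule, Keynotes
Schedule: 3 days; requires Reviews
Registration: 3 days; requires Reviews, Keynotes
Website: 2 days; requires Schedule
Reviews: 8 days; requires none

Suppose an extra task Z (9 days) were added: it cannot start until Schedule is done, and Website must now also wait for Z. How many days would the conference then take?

Originally the conference takes 30 days.
With Z inserted, Website now waits for max(Schedule, Z).
New critical path: Reviews→Schedule→Keynotes→Registration→Badges = 8+3+8+3+8 = 30 ⇒ 30 days.

30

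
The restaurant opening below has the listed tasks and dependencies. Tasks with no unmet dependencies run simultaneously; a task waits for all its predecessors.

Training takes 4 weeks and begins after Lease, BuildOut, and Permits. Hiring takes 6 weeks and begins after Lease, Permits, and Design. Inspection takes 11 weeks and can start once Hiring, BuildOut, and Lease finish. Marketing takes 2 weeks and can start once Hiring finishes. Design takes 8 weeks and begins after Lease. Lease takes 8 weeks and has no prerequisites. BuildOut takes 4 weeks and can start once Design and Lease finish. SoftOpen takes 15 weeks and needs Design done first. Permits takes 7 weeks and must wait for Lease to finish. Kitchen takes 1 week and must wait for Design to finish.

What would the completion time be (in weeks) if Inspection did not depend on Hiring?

With the dependency in place, Lease→Design→Hiring→Inspection = 8+8+6+11 = 33 sets the finish at 33 weeks.
Without Hiring→Inspection, Inspection's earliest start moves from 22 to 20.
After: Lease→Design→BuildOut→Inspection = 8+8+4+11 = 31 → 31 weeks.

31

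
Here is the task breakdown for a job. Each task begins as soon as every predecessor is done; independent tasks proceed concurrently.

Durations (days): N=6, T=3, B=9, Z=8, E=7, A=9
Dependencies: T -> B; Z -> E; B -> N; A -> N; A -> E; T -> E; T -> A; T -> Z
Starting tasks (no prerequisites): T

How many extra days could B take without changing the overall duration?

T→A→E = 3+9+7 = 19 sets the makespan at 19 days.
Longest path through B: 18 days (earliest finish 12, latest finish 13).
Slack of B = 4 − 3 = 1 day.

1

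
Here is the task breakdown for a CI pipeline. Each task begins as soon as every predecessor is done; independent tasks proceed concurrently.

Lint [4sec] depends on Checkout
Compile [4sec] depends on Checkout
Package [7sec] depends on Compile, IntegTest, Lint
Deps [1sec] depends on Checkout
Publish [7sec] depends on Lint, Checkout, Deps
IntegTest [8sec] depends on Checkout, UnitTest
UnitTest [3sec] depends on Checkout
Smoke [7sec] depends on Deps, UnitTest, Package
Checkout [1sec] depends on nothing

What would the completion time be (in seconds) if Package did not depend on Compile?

26

Before: longest chain Checkout→UnitTest→IntegTest→Package→Smoke = 1+3+8+7+7 = 26, finish 26.
Dropping Compile→Package doesn't change Package's earliest start (12); another predecessor still binds.
After: Checkout→UnitTest→IntegTest→Package→Smoke = 1+3+8+7+7 = 26 → 26 seconds.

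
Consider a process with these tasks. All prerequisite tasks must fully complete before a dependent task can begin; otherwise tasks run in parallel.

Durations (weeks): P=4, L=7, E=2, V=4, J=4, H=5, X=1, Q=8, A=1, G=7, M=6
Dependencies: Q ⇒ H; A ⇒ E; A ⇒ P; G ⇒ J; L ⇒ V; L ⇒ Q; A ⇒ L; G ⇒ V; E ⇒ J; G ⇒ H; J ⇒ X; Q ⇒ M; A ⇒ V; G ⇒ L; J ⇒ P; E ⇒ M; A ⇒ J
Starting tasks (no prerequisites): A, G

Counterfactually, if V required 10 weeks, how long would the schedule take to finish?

28

Actual critical path: G→L→Q→M = 7+7+8+6 = 28 ⇒ 28 weeks.
The longest path through V is only 18 weeks, so V has float 10.
That remains the longest chain; total 28 weeks.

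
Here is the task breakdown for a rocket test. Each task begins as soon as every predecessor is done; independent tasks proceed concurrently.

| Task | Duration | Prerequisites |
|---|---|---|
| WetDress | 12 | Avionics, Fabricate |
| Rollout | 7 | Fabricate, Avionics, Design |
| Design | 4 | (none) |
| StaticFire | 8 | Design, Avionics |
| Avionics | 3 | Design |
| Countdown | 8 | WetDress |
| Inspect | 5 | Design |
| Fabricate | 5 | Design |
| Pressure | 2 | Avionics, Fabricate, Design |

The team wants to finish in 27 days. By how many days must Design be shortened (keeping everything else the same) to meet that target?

Current finish: 29 days; target: 27.
Design is on every critical path, so each day cut from Design cuts the finish by one (this holds down to a finish of 26).
Need 29 − 27 = 2 days off Design → Design becomes 2 days, finish becomes 27.

2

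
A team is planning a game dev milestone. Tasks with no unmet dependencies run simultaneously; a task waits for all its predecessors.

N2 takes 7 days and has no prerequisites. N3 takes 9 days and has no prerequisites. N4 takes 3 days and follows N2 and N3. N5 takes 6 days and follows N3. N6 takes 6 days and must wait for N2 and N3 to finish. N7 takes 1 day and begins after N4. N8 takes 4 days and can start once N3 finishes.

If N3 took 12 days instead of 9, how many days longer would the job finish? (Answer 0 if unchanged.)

Critical path before the change: N3→N5 = 9+6 = 15 giving 15 days.
N3 lies on that path, so at 12 days the path becomes 18 days.
That remains the longest chain; total 18 days.
Change in finish: 18 − 15 = +3 days.

3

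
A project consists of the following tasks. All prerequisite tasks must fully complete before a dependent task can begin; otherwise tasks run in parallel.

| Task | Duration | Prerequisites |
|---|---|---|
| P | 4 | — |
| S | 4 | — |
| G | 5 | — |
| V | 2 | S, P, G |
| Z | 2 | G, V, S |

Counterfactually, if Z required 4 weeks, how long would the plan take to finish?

11

As given, the longest chain is G→V→Z = 5+2+2 = 9, so the finish is 9 weeks.
Since Z is critical, the +2 change carries straight to that chain (now 11 weeks).
The critical path is still G→V→Z; finish is now 11 weeks.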